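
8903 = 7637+1266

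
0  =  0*7925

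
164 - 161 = 3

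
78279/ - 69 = - 1135  +  12/23 = - 1134.48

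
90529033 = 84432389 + 6096644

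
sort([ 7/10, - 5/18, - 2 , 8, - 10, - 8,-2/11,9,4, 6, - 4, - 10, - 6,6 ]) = [ - 10, - 10, - 8, - 6, - 4, - 2,-5/18, - 2/11,7/10,4 , 6,6, 8,9 ]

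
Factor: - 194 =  - 2^1*97^1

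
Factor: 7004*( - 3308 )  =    -  2^4*17^1*103^1*827^1 = - 23169232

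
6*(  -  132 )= -792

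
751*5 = 3755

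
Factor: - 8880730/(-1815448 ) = 4440365/907724 = 2^(-2 ) *5^1*257^(-1)* 331^1*883^ (- 1)*2683^1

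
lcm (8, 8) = 8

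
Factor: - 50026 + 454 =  - 49572=-  2^2 * 3^6*17^1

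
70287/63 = 3347/3 = 1115.67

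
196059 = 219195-23136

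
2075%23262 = 2075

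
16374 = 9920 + 6454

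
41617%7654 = 3347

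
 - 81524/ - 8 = 20381/2 = 10190.50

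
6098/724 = 3049/362=8.42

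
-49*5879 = -288071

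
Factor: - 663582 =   -  2^1*3^1*110597^1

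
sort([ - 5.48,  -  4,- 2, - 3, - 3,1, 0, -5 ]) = [-5.48, - 5, - 4, - 3, - 3, - 2,0,1] 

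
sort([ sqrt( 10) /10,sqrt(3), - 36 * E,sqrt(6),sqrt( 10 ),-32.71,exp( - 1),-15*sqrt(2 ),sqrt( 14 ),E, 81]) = [ - 36*E, - 32.71,-15*sqrt(2),sqrt (10 )/10,exp(- 1 ) , sqrt( 3),sqrt(6), E,sqrt( 10),sqrt(14 ),  81]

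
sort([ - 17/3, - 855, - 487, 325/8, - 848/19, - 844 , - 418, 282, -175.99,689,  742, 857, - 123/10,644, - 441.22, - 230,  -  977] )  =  [ - 977, - 855, - 844, - 487 , - 441.22, - 418, - 230, - 175.99, - 848/19, - 123/10, - 17/3,  325/8,282, 644, 689, 742 , 857] 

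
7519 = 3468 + 4051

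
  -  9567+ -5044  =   - 14611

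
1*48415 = 48415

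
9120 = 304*30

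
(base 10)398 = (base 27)EK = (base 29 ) DL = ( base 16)18e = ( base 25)FN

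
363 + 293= 656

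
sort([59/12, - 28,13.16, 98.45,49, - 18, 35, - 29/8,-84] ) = [ - 84, - 28,-18,-29/8, 59/12, 13.16,35, 49, 98.45]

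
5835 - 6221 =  - 386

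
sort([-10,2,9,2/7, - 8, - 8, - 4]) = [-10,-8, - 8,- 4,2/7,2,9 ]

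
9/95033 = 9/95033 = 0.00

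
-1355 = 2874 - 4229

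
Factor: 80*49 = 3920 = 2^4*5^1*7^2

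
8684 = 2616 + 6068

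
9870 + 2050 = 11920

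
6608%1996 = 620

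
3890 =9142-5252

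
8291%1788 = 1139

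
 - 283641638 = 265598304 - 549239942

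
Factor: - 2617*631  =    -  631^1*2617^1 = - 1651327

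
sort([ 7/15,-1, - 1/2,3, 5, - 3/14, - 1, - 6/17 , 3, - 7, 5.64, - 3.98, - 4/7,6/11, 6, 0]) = [  -  7, - 3.98,-1, - 1, - 4/7, - 1/2, - 6/17,  -  3/14, 0, 7/15,6/11, 3, 3  ,  5, 5.64, 6]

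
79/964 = 79/964=0.08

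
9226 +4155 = 13381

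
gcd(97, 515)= 1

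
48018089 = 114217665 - 66199576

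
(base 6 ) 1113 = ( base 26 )a1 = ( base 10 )261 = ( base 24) AL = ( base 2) 100000101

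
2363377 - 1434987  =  928390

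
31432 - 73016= - 41584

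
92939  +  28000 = 120939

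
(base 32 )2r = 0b1011011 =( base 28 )37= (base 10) 91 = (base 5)331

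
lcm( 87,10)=870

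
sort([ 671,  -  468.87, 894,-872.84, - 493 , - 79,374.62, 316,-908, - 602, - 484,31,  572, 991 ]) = [ - 908, - 872.84, - 602, - 493, - 484,-468.87,-79,31,316,374.62,  572,671 , 894,991 ] 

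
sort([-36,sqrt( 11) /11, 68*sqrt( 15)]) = [ - 36,  sqrt( 11 ) /11, 68* sqrt( 15) ]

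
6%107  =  6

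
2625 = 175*15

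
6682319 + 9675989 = 16358308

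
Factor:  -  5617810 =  - 2^1*5^1*11^1*51071^1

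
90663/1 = 90663 = 90663.00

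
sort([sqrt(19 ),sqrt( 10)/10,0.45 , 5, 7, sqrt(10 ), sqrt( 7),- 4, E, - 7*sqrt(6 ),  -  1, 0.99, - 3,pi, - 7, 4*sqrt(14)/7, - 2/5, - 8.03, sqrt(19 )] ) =[ - 7*sqrt (6 ), - 8.03,  -  7 , - 4,-3, - 1,  -  2/5, sqrt( 10)/10, 0.45, 0.99, 4* sqrt( 14)/7, sqrt( 7 ), E, pi  ,  sqrt(10),sqrt (19 ), sqrt (19), 5, 7]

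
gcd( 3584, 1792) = 1792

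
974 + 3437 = 4411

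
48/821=48/821 = 0.06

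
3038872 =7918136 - 4879264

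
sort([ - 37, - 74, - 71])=[ -74, - 71, - 37]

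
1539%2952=1539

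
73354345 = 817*89785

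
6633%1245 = 408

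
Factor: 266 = 2^1*7^1*19^1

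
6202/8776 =3101/4388 = 0.71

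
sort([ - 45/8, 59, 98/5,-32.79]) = [ - 32.79, - 45/8, 98/5  ,  59]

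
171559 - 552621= - 381062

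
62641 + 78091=140732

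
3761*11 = 41371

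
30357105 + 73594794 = 103951899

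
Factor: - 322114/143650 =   -  5^( -2)*17^( - 1)*953^1 = - 953/425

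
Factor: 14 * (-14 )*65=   -  12740 = - 2^2*5^1*7^2*13^1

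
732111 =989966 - 257855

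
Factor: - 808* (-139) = 112312 = 2^3*101^1 * 139^1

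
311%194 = 117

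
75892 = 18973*4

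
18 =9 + 9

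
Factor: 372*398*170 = 2^4*3^1*5^1*17^1*31^1*199^1  =  25169520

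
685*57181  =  39168985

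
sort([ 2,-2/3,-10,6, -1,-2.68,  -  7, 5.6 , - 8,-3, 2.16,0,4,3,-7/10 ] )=[ - 10,- 8,  -  7, - 3, - 2.68,-1,-7/10 , - 2/3, 0 , 2, 2.16, 3,4 , 5.6, 6]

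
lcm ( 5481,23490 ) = 164430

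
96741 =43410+53331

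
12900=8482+4418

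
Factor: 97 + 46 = 143 = 11^1*13^1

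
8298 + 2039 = 10337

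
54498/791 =54498/791 =68.90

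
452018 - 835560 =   -  383542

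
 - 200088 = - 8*25011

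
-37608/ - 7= 37608/7 = 5372.57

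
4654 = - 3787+8441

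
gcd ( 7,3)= 1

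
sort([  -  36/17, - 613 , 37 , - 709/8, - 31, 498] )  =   [-613  , - 709/8, - 31,-36/17, 37, 498 ]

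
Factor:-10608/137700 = -52/675 = - 2^2*3^( - 3)*5^( - 2) * 13^1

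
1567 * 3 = 4701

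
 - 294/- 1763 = 294/1763  =  0.17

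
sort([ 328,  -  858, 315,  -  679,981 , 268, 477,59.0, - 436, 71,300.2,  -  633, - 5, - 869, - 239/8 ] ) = [ -869, -858  , - 679, - 633,-436,-239/8,-5,59.0 , 71,  268,300.2,  315, 328,477 , 981 ] 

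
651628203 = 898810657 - 247182454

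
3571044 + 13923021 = 17494065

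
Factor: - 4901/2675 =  - 5^( - 2) * 13^2*29^1*107^(-1 )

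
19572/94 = 208 + 10/47 = 208.21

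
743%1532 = 743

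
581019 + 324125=905144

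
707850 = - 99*( - 7150)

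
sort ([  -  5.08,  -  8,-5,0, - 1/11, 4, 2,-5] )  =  [ - 8 ,-5.08, - 5 , - 5, - 1/11,0, 2, 4]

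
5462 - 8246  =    -  2784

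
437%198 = 41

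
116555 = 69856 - - 46699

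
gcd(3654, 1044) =522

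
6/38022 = 1/6337 = 0.00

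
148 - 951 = -803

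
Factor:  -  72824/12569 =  - 2^3*9103^1*12569^(-1) 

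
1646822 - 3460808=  - 1813986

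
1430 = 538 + 892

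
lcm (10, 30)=30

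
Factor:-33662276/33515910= -16831138/16757955 = - 2^1*3^( - 3)*5^(-1 )*757^1*11117^1*124133^( - 1)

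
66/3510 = 11/585 = 0.02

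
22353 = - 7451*(  -  3)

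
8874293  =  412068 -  -8462225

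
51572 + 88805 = 140377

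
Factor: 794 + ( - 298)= 496 =2^4*31^1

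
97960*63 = 6171480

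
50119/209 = 50119/209= 239.80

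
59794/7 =8542=8542.00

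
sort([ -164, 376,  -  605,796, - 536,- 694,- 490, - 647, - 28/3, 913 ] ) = [  -  694,-647 ,-605, - 536,  -  490,  -  164, - 28/3, 376, 796,913]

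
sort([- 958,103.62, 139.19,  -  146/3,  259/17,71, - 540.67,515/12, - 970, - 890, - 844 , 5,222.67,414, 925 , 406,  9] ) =[ - 970, - 958, - 890,  -  844, - 540.67, - 146/3,  5,  9, 259/17, 515/12,71,  103.62, 139.19, 222.67, 406,  414, 925] 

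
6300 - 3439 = 2861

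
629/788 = 629/788=0.80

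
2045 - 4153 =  - 2108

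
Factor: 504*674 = 339696 = 2^4*3^2*7^1 * 337^1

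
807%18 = 15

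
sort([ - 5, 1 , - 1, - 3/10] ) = [-5, - 1, - 3/10, 1 ]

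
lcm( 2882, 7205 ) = 14410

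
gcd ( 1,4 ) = 1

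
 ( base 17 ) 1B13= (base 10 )8112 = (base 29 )9IL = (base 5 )224422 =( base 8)17660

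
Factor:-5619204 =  - 2^2 * 3^2*156089^1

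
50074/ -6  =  - 25037/3 = - 8345.67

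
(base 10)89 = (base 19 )4d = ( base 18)4h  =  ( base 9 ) 108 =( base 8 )131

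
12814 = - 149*( - 86)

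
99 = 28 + 71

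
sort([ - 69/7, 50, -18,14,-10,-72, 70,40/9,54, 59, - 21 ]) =[ - 72,-21, - 18,-10, - 69/7,40/9,14, 50, 54, 59,70 ] 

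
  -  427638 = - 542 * 789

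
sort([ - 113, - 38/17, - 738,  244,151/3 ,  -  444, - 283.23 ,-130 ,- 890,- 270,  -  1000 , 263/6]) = [ - 1000, - 890, - 738,-444, - 283.23,-270 , - 130, - 113,  -  38/17,263/6, 151/3 , 244]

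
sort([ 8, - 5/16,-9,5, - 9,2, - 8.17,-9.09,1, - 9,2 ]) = [-9.09,-9,-9,-9, - 8.17,-5/16,1,2,  2, 5, 8 ]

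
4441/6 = 740 + 1/6 =740.17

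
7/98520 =7/98520 = 0.00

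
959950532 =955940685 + 4009847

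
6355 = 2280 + 4075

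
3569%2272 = 1297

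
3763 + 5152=8915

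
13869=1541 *9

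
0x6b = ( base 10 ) 107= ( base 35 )32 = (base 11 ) 98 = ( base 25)47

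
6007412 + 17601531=23608943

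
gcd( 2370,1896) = 474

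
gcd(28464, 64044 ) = 7116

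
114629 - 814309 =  - 699680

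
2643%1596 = 1047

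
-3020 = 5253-8273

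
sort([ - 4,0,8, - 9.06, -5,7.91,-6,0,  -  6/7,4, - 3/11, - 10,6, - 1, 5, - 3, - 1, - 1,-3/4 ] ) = [ - 10, - 9.06, - 6, - 5, - 4,-3, - 1, - 1, - 1,  -  6/7,-3/4, - 3/11,0,0, 4, 5, 6,7.91,8 ] 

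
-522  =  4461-4983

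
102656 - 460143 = - 357487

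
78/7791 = 26/2597 = 0.01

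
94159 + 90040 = 184199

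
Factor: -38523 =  - 3^1*12841^1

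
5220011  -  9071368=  - 3851357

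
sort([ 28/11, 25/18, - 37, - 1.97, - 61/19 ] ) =[ - 37, - 61/19 ,-1.97, 25/18,28/11]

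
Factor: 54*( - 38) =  - 2052 = -  2^2*3^3*19^1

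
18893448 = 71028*266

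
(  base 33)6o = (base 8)336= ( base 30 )7c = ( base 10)222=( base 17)D1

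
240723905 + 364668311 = 605392216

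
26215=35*749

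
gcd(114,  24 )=6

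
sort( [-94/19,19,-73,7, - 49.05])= [ - 73, - 49.05,-94/19, 7,19]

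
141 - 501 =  -360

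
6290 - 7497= - 1207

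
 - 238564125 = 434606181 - 673170306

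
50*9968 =498400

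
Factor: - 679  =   -7^1*97^1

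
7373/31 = 237 + 26/31 =237.84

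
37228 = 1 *37228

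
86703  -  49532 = 37171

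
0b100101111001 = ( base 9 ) 3284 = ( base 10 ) 2425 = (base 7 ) 10033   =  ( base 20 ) 615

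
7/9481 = 7/9481=0.00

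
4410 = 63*70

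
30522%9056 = 3354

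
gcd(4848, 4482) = 6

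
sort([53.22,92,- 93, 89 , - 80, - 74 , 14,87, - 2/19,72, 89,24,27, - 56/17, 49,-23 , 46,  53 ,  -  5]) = [ - 93, - 80, - 74, - 23,  -  5, - 56/17, - 2/19,14,24,27, 46,49,53, 53.22, 72,87, 89,89,92]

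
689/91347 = 689/91347 = 0.01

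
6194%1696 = 1106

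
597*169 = 100893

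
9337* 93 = 868341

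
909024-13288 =895736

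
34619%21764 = 12855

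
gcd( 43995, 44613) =3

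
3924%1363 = 1198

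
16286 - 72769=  - 56483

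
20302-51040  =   - 30738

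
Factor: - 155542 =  - 2^1*83^1*937^1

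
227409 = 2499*91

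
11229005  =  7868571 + 3360434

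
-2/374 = -1 + 186/187 = -  0.01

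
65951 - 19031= 46920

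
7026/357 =19+81/119= 19.68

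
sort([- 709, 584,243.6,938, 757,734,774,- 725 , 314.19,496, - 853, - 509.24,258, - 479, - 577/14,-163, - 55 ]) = [  -  853, - 725,  -  709, - 509.24, - 479, - 163, - 55,-577/14 , 243.6 , 258, 314.19,  496, 584,734, 757,  774, 938 ] 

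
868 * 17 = 14756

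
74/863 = 74/863 = 0.09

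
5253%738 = 87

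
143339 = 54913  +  88426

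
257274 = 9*28586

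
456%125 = 81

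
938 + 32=970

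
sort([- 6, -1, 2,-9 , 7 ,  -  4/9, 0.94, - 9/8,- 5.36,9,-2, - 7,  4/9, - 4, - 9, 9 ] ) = [ - 9, - 9,  -  7,  -  6, - 5.36,-4,-2, - 9/8, - 1, -4/9,4/9, 0.94,2,  7,9, 9]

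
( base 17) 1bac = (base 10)8274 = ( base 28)afe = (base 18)179c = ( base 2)10000001010010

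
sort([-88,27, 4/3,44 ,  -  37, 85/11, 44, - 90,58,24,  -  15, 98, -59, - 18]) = [ - 90, - 88, - 59, - 37, - 18, - 15,4/3, 85/11,24,27,44,44,58,98 ]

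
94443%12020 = 10303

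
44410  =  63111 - 18701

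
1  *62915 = 62915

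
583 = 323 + 260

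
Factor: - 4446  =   - 2^1*3^2*13^1 * 19^1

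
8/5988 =2/1497  =  0.00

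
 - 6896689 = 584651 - 7481340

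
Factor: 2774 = 2^1*19^1*73^1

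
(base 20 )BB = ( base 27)8F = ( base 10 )231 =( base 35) 6l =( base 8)347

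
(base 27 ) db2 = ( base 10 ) 9776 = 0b10011000110000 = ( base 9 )14362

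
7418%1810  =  178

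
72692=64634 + 8058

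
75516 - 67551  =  7965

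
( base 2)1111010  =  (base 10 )122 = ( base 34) 3k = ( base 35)3H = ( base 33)3N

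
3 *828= 2484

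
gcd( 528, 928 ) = 16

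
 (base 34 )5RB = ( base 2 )1101000110101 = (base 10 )6709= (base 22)DIL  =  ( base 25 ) AI9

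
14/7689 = 14/7689= 0.00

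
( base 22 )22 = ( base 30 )1g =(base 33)1d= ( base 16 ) 2e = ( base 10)46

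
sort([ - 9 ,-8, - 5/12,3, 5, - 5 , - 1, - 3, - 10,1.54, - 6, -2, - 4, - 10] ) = [-10, - 10, - 9,-8 , - 6, - 5, - 4,-3,-2, - 1, - 5/12,1.54,3, 5 ]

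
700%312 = 76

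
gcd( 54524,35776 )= 172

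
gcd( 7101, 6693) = 3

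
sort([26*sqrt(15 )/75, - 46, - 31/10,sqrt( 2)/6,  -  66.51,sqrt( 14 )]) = [ - 66.51, - 46, - 31/10,sqrt(2)/6,26* sqrt(15) /75, sqrt( 14)]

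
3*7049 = 21147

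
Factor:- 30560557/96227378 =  - 2^( - 1 )*13^(-1 ) *17^( - 1)*37^1*43^( - 1) * 61^ (-1 ) * 83^( - 1)* 825961^1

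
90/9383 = 90/9383 = 0.01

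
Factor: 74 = 2^1*37^1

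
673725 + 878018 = 1551743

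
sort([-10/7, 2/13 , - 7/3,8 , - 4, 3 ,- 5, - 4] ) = [ - 5, - 4, -4, - 7/3, - 10/7 , 2/13,3,8 ] 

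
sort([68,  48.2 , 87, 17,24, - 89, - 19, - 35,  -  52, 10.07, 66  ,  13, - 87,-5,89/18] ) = [-89, - 87,- 52, - 35, - 19,  -  5,89/18, 10.07,13,17,24 , 48.2,  66,68,87] 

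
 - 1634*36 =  - 58824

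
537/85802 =537/85802 = 0.01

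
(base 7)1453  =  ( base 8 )1101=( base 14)2D3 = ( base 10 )577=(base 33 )hg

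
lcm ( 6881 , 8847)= 61929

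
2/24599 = 2/24599=   0.00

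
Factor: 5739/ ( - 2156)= - 2^(-2 )*3^1*7^( -2)*11^( - 1) * 1913^1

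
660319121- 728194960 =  - 67875839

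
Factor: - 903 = -3^1 * 7^1*43^1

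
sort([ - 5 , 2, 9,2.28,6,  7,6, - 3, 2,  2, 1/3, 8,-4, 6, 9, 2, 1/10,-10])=[-10, - 5, - 4, - 3,  1/10,1/3, 2,2, 2, 2,2.28,6,  6, 6, 7,8, 9, 9]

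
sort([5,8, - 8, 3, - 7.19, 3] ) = [-8, - 7.19,3, 3,5,8]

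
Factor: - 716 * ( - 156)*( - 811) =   -  2^4*3^1*13^1* 179^1*811^1 = - 90585456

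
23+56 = 79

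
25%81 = 25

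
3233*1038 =3355854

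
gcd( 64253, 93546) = 1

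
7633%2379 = 496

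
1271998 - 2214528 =- 942530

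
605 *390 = 235950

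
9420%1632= 1260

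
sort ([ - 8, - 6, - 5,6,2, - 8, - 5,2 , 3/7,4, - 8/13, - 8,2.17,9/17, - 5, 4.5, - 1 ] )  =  [ - 8, - 8, - 8, - 6, - 5,-5, - 5, - 1, - 8/13,3/7,9/17,2, 2,2.17,4, 4.5 , 6] 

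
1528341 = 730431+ 797910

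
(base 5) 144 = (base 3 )1211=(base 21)27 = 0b110001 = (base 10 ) 49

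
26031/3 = 8677= 8677.00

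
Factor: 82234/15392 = 41117/7696 = 2^(- 4)*13^ ( - 1)*37^( - 1)*41117^1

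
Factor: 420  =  2^2*3^1 * 5^1 * 7^1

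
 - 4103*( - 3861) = 15841683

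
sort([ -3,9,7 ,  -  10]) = [ - 10, - 3,7, 9] 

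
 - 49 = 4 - 53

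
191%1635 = 191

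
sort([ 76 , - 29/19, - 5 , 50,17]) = [  -  5,-29/19,17 , 50, 76]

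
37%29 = 8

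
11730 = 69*170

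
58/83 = 58/83 = 0.70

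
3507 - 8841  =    -  5334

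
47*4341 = 204027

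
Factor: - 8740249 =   -  7^1*431^1*2897^1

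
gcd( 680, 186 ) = 2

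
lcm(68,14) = 476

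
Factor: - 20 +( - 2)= - 2^1*11^1 = -22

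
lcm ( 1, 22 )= 22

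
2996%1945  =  1051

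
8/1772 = 2/443 = 0.00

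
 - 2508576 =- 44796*56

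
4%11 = 4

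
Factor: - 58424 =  - 2^3*67^1 * 109^1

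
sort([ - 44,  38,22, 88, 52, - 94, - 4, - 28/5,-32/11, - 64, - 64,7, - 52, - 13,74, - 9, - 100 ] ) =[ - 100, - 94,-64, - 64 , - 52, - 44,  -  13, - 9, - 28/5, - 4, - 32/11,7,22,38,52,74,88] 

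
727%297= 133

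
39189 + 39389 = 78578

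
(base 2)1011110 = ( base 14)6a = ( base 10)94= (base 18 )54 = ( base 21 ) 4a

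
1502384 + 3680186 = 5182570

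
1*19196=19196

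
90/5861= 90/5861 = 0.02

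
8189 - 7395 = 794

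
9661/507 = 19 + 28/507= 19.06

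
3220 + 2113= 5333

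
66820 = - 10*( - 6682) 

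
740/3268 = 185/817 =0.23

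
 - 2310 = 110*(-21 ) 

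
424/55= 424/55  =  7.71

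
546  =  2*273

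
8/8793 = 8/8793= 0.00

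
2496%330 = 186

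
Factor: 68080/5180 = 92/7 = 2^2*7^( - 1)*23^1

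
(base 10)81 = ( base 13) 63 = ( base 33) 2F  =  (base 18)49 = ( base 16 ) 51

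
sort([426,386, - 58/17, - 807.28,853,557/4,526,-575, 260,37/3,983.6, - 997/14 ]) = [-807.28, - 575 , - 997/14,-58/17 , 37/3, 557/4,260,386, 426,526,853,983.6 ] 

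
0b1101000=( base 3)10212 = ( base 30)3e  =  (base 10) 104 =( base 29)3h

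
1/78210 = 1/78210 = 0.00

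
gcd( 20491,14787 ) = 31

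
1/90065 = 1/90065 = 0.00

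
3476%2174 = 1302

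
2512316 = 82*30638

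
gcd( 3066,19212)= 6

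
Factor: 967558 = 2^1*607^1*797^1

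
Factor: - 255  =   - 3^1*5^1*17^1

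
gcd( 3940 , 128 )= 4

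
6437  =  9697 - 3260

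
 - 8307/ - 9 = 923 + 0/1  =  923.00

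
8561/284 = 30  +  41/284 = 30.14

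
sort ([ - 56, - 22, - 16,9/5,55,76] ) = [- 56,-22 , - 16, 9/5,55, 76] 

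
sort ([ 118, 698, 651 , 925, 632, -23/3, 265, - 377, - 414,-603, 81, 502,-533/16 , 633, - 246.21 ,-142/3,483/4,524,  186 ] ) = [ - 603, -414, -377, - 246.21, - 142/3, - 533/16, - 23/3,81 , 118, 483/4 , 186,265,502, 524, 632,633,651, 698,  925 ]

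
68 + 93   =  161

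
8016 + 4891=12907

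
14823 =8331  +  6492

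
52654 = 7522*7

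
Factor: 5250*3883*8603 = 2^1 * 3^1*5^3*7^2 * 11^1*353^1*1229^1=175378607250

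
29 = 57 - 28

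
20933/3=20933/3  =  6977.67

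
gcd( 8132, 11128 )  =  428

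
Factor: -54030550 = -2^1*5^2*7^1*154373^1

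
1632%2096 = 1632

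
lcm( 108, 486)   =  972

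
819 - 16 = 803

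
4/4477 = 4/4477 = 0.00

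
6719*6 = 40314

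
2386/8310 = 1193/4155 = 0.29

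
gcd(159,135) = 3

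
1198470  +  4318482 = 5516952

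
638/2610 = 11/45 = 0.24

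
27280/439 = 27280/439 = 62.14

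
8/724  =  2/181= 0.01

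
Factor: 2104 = 2^3*263^1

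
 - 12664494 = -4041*3134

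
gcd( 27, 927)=9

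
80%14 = 10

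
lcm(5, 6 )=30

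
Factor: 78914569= 293^1 * 269333^1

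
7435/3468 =7435/3468 = 2.14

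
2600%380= 320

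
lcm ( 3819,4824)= 91656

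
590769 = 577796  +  12973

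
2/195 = 2/195 = 0.01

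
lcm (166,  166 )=166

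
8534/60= 4267/30 = 142.23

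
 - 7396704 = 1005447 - 8402151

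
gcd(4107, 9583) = 1369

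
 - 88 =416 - 504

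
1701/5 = 340 + 1/5 = 340.20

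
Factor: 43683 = 3^1 *14561^1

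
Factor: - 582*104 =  - 2^4* 3^1*13^1*97^1 = -60528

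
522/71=7 + 25/71  =  7.35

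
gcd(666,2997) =333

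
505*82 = 41410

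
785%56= 1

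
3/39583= 3/39583 = 0.00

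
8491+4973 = 13464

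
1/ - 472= -1/472 = - 0.00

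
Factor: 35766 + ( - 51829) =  - 16063^1 = - 16063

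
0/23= 0 = 0.00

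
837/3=279= 279.00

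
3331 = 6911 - 3580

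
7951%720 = 31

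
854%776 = 78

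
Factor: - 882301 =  - 7^1*241^1*523^1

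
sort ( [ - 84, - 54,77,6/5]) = [ -84, - 54,6/5,77] 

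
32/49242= 16/24621 = 0.00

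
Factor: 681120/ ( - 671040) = -2^( - 1 )*11^1*43^1*233^ (-1) = - 473/466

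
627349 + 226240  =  853589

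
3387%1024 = 315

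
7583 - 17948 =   -  10365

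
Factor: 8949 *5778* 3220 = 2^3*3^4*5^1*7^1*19^1*23^1*107^1*157^1=166497576840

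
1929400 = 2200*877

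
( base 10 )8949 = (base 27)c7c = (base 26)D65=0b10001011110101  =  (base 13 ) 40C5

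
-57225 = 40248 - 97473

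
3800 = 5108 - 1308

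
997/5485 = 997/5485 = 0.18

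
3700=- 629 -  - 4329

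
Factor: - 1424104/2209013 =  - 2^3*11^1*16183^1* 2209013^( - 1) 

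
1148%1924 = 1148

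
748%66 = 22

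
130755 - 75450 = 55305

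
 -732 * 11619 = - 8505108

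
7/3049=7/3049 = 0.00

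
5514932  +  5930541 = 11445473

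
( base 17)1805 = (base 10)7230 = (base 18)145c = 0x1C3E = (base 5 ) 212410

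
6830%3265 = 300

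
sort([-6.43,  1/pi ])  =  [ - 6.43, 1/pi ]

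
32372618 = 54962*589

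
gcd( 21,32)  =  1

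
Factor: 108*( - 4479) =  - 483732 =- 2^2 * 3^4*1493^1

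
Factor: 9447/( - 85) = -3^1*5^(- 1)*17^( - 1)*47^1*67^1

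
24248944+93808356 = 118057300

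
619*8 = 4952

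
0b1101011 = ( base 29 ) 3K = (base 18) 5H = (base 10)107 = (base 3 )10222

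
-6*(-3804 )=22824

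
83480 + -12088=71392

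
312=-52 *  (-6)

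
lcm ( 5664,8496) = 16992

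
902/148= 6 + 7/74 = 6.09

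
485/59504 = 485/59504 = 0.01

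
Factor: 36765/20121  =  645/353 = 3^1*5^1*43^1*353^(- 1 ) 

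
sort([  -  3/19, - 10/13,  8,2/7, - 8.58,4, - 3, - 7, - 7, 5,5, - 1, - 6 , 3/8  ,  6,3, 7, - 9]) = [ - 9 , - 8.58, - 7, - 7 ,-6,-3, - 1, - 10/13,  -  3/19, 2/7,3/8 , 3, 4, 5, 5, 6,7,8]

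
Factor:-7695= -3^4* 5^1*19^1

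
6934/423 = 6934/423 = 16.39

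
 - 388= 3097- 3485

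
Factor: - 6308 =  - 2^2 * 19^1 * 83^1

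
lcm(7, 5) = 35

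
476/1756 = 119/439 = 0.27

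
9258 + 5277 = 14535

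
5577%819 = 663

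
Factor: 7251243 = 3^1*131^1*18451^1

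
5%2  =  1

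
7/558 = 7/558 = 0.01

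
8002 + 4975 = 12977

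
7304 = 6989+315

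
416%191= 34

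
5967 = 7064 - 1097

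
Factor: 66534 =2^1*3^1*13^1*853^1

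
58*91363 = 5299054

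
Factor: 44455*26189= 5^1*17^1*523^1*26189^1 =1164231995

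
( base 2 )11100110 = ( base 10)230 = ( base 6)1022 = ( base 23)a0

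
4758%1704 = 1350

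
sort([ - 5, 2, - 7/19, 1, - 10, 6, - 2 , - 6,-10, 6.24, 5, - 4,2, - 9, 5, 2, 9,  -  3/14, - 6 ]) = [-10, -10, - 9, - 6,- 6, - 5 , - 4, - 2,-7/19, - 3/14, 1 , 2,2, 2, 5, 5, 6, 6.24, 9]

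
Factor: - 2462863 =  - 13^1 * 23^1*8237^1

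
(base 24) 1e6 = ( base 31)tj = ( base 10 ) 918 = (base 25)1bi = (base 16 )396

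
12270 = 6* 2045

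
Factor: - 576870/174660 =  - 469/142 = - 2^( - 1)*7^1*67^1*71^(-1)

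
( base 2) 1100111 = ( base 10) 103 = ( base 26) 3P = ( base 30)3d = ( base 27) 3M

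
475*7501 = 3562975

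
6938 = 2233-  -  4705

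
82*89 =7298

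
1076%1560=1076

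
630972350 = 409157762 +221814588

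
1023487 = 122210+901277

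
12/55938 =2/9323 = 0.00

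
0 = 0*6711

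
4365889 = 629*6941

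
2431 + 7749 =10180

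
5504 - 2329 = 3175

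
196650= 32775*6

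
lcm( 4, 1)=4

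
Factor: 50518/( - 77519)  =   - 2^1*29^1*89^ ( - 1 )  =  - 58/89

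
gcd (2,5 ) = 1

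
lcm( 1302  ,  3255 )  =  6510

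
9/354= 3/118 = 0.03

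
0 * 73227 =0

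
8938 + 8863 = 17801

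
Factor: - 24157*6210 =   -  150014970 = - 2^1*3^3*5^1*7^2*17^1*23^1*29^1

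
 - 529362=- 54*9803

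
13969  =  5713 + 8256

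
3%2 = 1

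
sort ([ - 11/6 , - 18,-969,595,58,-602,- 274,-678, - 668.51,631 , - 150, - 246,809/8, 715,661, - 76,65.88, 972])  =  [-969, - 678, - 668.51, - 602, - 274, - 246,- 150, - 76,-18, - 11/6,58,65.88,809/8,595 , 631,661,715,972]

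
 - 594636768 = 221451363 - 816088131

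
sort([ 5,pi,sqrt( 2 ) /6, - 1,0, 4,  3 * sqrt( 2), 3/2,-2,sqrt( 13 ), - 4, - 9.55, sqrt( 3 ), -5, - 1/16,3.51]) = [-9.55, - 5, - 4, - 2, - 1, - 1/16,0,sqrt( 2)/6, 3/2,sqrt( 3), pi, 3.51, sqrt( 13 ),4,3*sqrt( 2),5]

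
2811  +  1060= 3871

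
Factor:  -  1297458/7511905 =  - 2^1*3^4 * 5^( - 1)*8009^1 * 1502381^( - 1) 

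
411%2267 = 411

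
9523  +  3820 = 13343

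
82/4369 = 82/4369 = 0.02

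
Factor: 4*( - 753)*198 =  - 2^3*3^3*11^1*251^1=- 596376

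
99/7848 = 11/872 = 0.01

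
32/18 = 1+7/9 = 1.78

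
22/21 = 1 +1/21 = 1.05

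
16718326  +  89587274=106305600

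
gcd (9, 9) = 9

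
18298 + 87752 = 106050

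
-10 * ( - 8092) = 80920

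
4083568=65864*62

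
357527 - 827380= - 469853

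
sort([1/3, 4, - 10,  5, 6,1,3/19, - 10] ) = [ - 10, - 10, 3/19, 1/3, 1, 4,5,  6 ]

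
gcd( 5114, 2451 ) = 1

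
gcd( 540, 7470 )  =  90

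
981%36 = 9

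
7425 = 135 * 55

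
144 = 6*24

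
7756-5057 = 2699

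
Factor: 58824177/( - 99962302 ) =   -  2^ ( - 1) *3^1*11^( - 1)*151^( - 1 )*30091^ ( - 1 ) * 19608059^1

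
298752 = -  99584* (-3)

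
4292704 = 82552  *52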